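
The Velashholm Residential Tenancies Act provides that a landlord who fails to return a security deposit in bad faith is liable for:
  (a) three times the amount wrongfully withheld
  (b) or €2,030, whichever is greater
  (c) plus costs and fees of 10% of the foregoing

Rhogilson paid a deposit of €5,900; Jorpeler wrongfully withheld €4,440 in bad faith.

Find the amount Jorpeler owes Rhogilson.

Trebled: 3 × €4,440 = €13,320
Minimum €2,030: €13,320 meets the minimum, no increase.
Costs and fees: 10% of €13,320 = €1,332
Total recovery: €13,320 + €1,332 = €14,652

€14,652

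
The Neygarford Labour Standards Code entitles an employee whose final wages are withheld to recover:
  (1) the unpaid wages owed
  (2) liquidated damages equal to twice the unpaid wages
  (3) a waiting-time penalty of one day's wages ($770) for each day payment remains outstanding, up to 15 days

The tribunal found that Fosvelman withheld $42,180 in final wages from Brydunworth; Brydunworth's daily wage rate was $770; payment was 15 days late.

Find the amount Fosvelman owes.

Doubled: 2 × $42,180 = $84,360
Penalty days: min(15, 15) = 15
Waiting-time penalty: 15 × $770 = $11,550
Total award: $42,180 + $84,360 + $11,550 = $138,090

$138,090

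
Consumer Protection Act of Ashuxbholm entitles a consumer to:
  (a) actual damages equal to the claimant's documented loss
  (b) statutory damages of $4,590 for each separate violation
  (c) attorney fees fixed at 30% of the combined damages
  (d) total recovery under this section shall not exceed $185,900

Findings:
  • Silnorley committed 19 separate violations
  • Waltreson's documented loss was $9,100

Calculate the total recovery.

Statutory damages: 19 × $4,590 = $87,210
Combined damages: $9,100 + $87,210 = $96,310
Attorney fees: 30% of $96,310 = $28,893
Total before cap: $96,310 + $28,893 = $125,203
Cap at $185,900: $125,203 is within the cap, no reduction.

$125,203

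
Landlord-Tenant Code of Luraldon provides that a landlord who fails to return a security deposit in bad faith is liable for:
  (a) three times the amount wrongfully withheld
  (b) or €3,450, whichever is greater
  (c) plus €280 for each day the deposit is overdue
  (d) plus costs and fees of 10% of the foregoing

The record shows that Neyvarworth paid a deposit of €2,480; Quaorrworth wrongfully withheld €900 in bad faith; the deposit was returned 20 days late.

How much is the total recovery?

€9,955

Trebled: 3 × €900 = €2,700
Minimum €3,450: €2,700 is below the minimum → €3,450
Late-return penalty: 20 × €280 = €5,600
Damages plus late penalty: €3,450 + €5,600 = €9,050
Costs and fees: 10% of €9,050 = €905
Total recovery: €9,050 + €905 = €9,955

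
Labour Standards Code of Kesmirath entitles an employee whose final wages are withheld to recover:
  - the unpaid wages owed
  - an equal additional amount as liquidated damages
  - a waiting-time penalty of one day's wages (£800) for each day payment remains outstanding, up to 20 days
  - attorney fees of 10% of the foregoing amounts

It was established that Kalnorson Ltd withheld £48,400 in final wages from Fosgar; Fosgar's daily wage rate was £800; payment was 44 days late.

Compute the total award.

Liquidated damages (equal amount): £48,400
Penalty days: min(44, 20) = 20
Waiting-time penalty: 20 × £800 = £16,000
Subtotal: £48,400 + £48,400 + £16,000 = £112,800
Attorney fees: 10% of £112,800 = £11,280
Total award: £112,800 + £11,280 = £124,080

£124,080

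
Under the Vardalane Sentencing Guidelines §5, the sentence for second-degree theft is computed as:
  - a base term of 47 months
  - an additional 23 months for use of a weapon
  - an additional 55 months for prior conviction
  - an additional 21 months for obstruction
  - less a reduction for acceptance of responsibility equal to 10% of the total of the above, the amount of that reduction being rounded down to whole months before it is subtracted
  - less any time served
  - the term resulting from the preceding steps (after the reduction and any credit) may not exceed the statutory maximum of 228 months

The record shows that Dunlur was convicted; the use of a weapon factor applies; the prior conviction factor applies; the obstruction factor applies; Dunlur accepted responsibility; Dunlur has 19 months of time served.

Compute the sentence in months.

Sentence: 113 months

Use of a weapon enhancement: +23 months
Prior conviction enhancement: +55 months
Obstruction enhancement: +21 months
Adjusted term: 47 months + 23 months + 55 months + 21 months = 146 months
Acceptance of responsibility reduction: 10% of 146 months = 14 months (rounded down)
After reduction: 146 − 14 = 132 months
Less time served: 132 months − 19 months = 113 months
Cap at 228 months: 113 months is within the cap, no reduction.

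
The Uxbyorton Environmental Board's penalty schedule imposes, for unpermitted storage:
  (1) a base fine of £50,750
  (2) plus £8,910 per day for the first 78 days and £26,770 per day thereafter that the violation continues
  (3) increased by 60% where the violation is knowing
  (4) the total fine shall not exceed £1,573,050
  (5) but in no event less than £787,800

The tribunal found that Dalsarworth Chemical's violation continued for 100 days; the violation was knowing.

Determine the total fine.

First 78 days: 78 × £8,910 = £694,980
Remaining days: (100 − 78) × £26,770 = £588,940
Per-day component: £694,980 + £588,940 = £1,283,920
Base plus per-day: £50,750 + £1,283,920 = £1,334,670
Enhancement: 60% of £1,334,670 = £800,802
Enhanced fine: £1,334,670 + £800,802 = £2,135,472
Cap at £1,573,050: £2,135,472 exceeds the cap → £1,573,050
Minimum £787,800: £1,573,050 meets the minimum, no increase.

£1,573,050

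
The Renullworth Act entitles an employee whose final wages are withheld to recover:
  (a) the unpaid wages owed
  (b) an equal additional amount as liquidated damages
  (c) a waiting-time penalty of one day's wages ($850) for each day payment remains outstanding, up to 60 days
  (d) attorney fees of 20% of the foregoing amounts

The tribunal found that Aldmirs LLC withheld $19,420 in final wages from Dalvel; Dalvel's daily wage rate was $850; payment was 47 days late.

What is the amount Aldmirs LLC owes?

$94,548

Liquidated damages (equal amount): $19,420
Penalty days: min(47, 60) = 47
Waiting-time penalty: 47 × $850 = $39,950
Subtotal: $19,420 + $19,420 + $39,950 = $78,790
Attorney fees: 20% of $78,790 = $15,758
Total award: $78,790 + $15,758 = $94,548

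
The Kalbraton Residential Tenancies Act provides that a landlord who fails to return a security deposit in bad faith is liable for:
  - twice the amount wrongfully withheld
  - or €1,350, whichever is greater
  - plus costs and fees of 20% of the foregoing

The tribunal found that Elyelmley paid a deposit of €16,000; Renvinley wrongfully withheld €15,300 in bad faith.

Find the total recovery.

Doubled: 2 × €15,300 = €30,600
Minimum €1,350: €30,600 meets the minimum, no increase.
Costs and fees: 20% of €30,600 = €6,120
Total recovery: €30,600 + €6,120 = €36,720

€36,720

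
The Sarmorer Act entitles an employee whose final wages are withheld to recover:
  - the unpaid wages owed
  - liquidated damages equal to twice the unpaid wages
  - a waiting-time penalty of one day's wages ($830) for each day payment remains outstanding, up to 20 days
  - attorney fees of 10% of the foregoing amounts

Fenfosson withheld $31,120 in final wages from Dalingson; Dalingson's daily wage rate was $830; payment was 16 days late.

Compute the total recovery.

$117,304

Doubled: 2 × $31,120 = $62,240
Penalty days: min(16, 20) = 16
Waiting-time penalty: 16 × $830 = $13,280
Subtotal: $31,120 + $62,240 + $13,280 = $106,640
Attorney fees: 10% of $106,640 = $10,664
Total award: $106,640 + $10,664 = $117,304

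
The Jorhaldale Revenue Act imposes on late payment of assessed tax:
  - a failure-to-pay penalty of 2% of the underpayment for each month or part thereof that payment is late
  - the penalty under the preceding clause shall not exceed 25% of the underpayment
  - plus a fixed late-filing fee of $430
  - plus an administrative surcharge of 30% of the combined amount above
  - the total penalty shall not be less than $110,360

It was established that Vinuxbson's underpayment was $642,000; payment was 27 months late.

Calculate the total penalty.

$209,209

Accrued rate: 2% × 27 = 54%, capped at 25% → 25%
Failure-to-pay penalty: 25% of $642,000 = $160,500
Penalty before surcharge: $160,500 + $430 = $160,930
Administrative surcharge: 30% of $160,930 = $48,279
Total penalty: $160,930 + $48,279 = $209,209
Minimum $110,360: $209,209 meets the minimum, no increase.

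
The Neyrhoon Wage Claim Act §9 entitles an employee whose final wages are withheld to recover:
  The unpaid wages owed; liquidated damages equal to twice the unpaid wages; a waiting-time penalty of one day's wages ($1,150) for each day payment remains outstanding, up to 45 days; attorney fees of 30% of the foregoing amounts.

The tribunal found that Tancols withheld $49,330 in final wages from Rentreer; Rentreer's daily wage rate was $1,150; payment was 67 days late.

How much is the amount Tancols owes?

Total award: $259,662

Doubled: 2 × $49,330 = $98,660
Penalty days: min(67, 45) = 45
Waiting-time penalty: 45 × $1,150 = $51,750
Subtotal: $49,330 + $98,660 + $51,750 = $199,740
Attorney fees: 30% of $199,740 = $59,922
Total award: $199,740 + $59,922 = $259,662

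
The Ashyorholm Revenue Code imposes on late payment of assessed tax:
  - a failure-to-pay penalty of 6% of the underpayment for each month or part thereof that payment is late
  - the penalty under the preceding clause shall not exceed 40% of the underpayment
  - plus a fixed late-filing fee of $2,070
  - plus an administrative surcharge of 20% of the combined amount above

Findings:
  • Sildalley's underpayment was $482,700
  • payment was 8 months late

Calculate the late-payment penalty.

$234,180

Accrued rate: 6% × 8 = 48%, capped at 40% → 40%
Failure-to-pay penalty: 40% of $482,700 = $193,080
Penalty before surcharge: $193,080 + $2,070 = $195,150
Administrative surcharge: 20% of $195,150 = $39,030
Total penalty: $195,150 + $39,030 = $234,180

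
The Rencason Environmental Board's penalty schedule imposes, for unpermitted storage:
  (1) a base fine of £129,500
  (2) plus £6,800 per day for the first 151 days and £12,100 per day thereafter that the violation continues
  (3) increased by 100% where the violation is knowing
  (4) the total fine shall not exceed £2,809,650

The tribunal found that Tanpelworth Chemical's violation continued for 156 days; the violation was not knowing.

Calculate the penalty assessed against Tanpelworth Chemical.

Civil penalty: £1,216,800

First 151 days: 151 × £6,800 = £1,026,800
Remaining days: (156 − 151) × £12,100 = £60,500
Per-day component: £1,026,800 + £60,500 = £1,087,300
Base plus per-day: £129,500 + £1,087,300 = £1,216,800
The violation was not knowing: no 100% increase.
Cap at £2,809,650: £1,216,800 is within the cap, no reduction.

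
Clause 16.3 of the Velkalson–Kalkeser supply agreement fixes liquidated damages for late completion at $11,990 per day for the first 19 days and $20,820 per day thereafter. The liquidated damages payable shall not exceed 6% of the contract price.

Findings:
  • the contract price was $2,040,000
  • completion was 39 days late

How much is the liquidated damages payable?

First 19 days: 19 × $11,990 = $227,810
Remaining days: (39 − 19) × $20,820 = $416,400
Accrued per-day damages: $227,810 + $416,400 = $644,210
Cap: 6% of $2,040,000 = $122,400
Cap at $122,400: $644,210 exceeds the cap → $122,400

Liquidated damages: $122,400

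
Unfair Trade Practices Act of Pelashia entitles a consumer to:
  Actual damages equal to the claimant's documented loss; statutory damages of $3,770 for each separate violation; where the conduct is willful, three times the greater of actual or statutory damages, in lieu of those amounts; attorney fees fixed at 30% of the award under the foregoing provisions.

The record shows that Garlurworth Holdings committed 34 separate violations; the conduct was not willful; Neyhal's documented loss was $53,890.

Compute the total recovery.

Statutory damages: 34 × $3,770 = $128,180
Conduct not willful: the in-lieu enhancement does not apply.
Actual plus statutory damages: $53,890 + $128,180 = $182,070
Attorney fees: 30% of $182,070 = $54,621
Total recovery: $182,070 + $54,621 = $236,691

$236,691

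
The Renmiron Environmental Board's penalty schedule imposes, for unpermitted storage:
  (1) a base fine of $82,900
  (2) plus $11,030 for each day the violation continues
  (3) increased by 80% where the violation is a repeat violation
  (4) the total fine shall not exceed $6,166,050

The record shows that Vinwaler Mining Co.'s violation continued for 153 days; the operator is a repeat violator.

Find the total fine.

$3,186,882

Per-day component: 153 × $11,030 = $1,687,590
Base plus per-day: $82,900 + $1,687,590 = $1,770,490
Enhancement: 80% of $1,770,490 = $1,416,392
Enhanced fine: $1,770,490 + $1,416,392 = $3,186,882
Cap at $6,166,050: $3,186,882 is within the cap, no reduction.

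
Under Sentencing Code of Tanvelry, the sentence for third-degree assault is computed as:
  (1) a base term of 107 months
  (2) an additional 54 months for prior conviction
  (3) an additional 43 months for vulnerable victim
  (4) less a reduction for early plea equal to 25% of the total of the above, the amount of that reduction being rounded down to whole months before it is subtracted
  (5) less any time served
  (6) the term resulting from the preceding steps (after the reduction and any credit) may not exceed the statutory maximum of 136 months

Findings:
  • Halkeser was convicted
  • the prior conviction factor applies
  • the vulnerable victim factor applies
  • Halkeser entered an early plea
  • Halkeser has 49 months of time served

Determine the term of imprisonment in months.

104 months

Prior conviction enhancement: +54 months
Vulnerable victim enhancement: +43 months
Adjusted term: 107 months + 54 months + 43 months = 204 months
Early plea reduction: 25% of 204 months = 51 months (rounded down)
After reduction: 204 − 51 = 153 months
Less time served: 153 months − 49 months = 104 months
Cap at 136 months: 104 months is within the cap, no reduction.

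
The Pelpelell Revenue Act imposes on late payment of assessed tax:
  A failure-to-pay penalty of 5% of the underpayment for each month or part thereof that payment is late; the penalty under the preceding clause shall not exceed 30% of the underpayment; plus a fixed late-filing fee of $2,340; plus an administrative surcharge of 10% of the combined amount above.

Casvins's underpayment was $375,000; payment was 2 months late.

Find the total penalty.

Accrued rate: 5% × 2 = 10%, capped at 30% → 10%
Failure-to-pay penalty: 10% of $375,000 = $37,500
Penalty before surcharge: $37,500 + $2,340 = $39,840
Administrative surcharge: 10% of $39,840 = $3,984
Total penalty: $39,840 + $3,984 = $43,824

$43,824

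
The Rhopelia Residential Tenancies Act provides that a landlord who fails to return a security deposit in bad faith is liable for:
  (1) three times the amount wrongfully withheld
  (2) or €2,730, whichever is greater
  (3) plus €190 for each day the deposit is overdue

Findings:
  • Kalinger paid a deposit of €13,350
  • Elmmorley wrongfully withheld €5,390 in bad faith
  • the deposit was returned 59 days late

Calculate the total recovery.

Trebled: 3 × €5,390 = €16,170
Minimum €2,730: €16,170 meets the minimum, no increase.
Late-return penalty: 59 × €190 = €11,210
Damages plus late penalty: €16,170 + €11,210 = €27,380

€27,380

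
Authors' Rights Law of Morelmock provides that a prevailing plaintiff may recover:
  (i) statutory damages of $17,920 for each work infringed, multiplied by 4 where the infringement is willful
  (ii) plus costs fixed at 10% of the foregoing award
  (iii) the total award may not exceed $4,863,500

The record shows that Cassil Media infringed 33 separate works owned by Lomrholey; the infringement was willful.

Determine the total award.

$2,601,984

Statutory damages: 33 × $17,920 = $591,360
Multiplied by 4: 4 × $591,360 = $2,365,440
Costs: 10% of $2,365,440 = $236,544
Award plus costs: $2,365,440 + $236,544 = $2,601,984
Cap at $4,863,500: $2,601,984 is within the cap, no reduction.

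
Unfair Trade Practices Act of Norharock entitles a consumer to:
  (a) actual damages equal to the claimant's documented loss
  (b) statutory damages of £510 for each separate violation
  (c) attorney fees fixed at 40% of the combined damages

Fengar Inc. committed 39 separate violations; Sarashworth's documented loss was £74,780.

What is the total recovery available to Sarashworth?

Statutory damages: 39 × £510 = £19,890
Combined damages: £74,780 + £19,890 = £94,670
Attorney fees: 40% of £94,670 = £37,868
Total recovery: £94,670 + £37,868 = £132,538

£132,538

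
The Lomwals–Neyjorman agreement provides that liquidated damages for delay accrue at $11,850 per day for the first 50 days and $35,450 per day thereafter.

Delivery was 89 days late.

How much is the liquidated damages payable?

$1,975,050

First 50 days: 50 × $11,850 = $592,500
Remaining days: (89 − 50) × $35,450 = $1,382,550
Accrued per-day damages: $592,500 + $1,382,550 = $1,975,050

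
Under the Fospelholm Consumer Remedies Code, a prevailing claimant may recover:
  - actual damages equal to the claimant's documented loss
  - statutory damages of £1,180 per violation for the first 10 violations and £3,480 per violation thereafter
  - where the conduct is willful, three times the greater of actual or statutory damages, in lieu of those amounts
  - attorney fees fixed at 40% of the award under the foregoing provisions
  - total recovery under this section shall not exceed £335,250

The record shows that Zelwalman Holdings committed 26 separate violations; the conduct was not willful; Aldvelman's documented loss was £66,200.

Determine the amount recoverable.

First 10 violations: 10 × £1,180 = £11,800
Remaining violations: (26 − 10) × £3,480 = £55,680
Statutory damages: £11,800 + £55,680 = £67,480
Conduct not willful: the in-lieu enhancement does not apply.
Actual plus statutory damages: £66,200 + £67,480 = £133,680
Attorney fees: 40% of £133,680 = £53,472
Total before cap: £133,680 + £53,472 = £187,152
Cap at £335,250: £187,152 is within the cap, no reduction.

Total recovery: £187,152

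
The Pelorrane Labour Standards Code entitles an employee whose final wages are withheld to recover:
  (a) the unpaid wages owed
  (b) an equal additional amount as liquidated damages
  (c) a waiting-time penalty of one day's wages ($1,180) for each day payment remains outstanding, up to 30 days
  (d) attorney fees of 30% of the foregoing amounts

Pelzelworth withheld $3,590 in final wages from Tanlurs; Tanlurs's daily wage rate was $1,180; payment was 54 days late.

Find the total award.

Liquidated damages (equal amount): $3,590
Penalty days: min(54, 30) = 30
Waiting-time penalty: 30 × $1,180 = $35,400
Subtotal: $3,590 + $3,590 + $35,400 = $42,580
Attorney fees: 30% of $42,580 = $12,774
Total award: $42,580 + $12,774 = $55,354

$55,354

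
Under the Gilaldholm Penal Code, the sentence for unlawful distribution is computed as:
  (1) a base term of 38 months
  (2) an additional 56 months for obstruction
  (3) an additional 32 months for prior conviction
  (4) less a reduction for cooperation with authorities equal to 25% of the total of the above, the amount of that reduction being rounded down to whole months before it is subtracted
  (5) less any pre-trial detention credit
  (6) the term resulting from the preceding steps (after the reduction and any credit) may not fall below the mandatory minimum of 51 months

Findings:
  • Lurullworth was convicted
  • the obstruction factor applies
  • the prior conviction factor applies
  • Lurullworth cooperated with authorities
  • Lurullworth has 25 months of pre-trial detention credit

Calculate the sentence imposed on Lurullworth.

70 months

Obstruction enhancement: +56 months
Prior conviction enhancement: +32 months
Adjusted term: 38 months + 56 months + 32 months = 126 months
Cooperation with authorities reduction: 25% of 126 months = 31 months (rounded down)
After reduction: 126 − 31 = 95 months
Less pre-trial detention credit: 95 months − 25 months = 70 months
Minimum 51 months: 70 months meets the minimum, no increase.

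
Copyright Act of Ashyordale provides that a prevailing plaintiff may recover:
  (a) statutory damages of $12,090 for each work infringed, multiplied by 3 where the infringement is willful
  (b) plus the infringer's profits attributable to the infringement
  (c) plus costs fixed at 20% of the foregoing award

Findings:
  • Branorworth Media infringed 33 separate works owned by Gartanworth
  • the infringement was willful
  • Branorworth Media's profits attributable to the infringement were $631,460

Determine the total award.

$2,194,044

Statutory damages: 33 × $12,090 = $398,970
Trebled: 3 × $398,970 = $1,196,910
Combined award: $1,196,910 + $631,460 = $1,828,370
Costs: 20% of $1,828,370 = $365,674
Award plus costs: $1,828,370 + $365,674 = $2,194,044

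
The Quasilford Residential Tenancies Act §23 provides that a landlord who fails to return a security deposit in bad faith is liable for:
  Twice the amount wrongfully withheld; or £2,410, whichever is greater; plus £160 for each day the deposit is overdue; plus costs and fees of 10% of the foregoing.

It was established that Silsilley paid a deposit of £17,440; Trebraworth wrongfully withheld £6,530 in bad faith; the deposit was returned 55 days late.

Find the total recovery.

£24,046

Doubled: 2 × £6,530 = £13,060
Minimum £2,410: £13,060 meets the minimum, no increase.
Late-return penalty: 55 × £160 = £8,800
Damages plus late penalty: £13,060 + £8,800 = £21,860
Costs and fees: 10% of £21,860 = £2,186
Total recovery: £21,860 + £2,186 = £24,046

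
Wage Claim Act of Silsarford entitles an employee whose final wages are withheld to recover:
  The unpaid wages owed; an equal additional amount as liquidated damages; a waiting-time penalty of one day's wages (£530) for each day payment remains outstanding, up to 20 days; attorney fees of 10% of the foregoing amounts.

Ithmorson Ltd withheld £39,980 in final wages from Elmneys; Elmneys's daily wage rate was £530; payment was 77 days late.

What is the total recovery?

£99,616

Liquidated damages (equal amount): £39,980
Penalty days: min(77, 20) = 20
Waiting-time penalty: 20 × £530 = £10,600
Subtotal: £39,980 + £39,980 + £10,600 = £90,560
Attorney fees: 10% of £90,560 = £9,056
Total award: £90,560 + £9,056 = £99,616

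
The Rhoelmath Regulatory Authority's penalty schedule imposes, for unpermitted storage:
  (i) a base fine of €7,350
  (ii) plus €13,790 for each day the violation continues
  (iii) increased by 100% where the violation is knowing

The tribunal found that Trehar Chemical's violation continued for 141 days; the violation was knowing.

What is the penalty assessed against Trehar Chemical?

Per-day component: 141 × €13,790 = €1,944,390
Base plus per-day: €7,350 + €1,944,390 = €1,951,740
Enhancement: 100% of €1,951,740 = €1,951,740
Enhanced fine: €1,951,740 + €1,951,740 = €3,903,480

€3,903,480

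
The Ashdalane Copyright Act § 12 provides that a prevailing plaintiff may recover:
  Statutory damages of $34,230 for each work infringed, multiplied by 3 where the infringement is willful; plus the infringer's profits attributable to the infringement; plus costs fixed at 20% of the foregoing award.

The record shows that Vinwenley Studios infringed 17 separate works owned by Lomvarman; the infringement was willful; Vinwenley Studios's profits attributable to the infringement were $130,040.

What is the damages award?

$2,250,924

Statutory damages: 17 × $34,230 = $581,910
Trebled: 3 × $581,910 = $1,745,730
Combined award: $1,745,730 + $130,040 = $1,875,770
Costs: 20% of $1,875,770 = $375,154
Award plus costs: $1,875,770 + $375,154 = $2,250,924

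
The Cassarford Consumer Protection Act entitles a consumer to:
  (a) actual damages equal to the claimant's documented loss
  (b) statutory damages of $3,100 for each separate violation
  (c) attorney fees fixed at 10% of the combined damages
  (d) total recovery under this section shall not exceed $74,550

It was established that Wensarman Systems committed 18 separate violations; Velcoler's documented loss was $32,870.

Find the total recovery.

$74,550

Statutory damages: 18 × $3,100 = $55,800
Combined damages: $32,870 + $55,800 = $88,670
Attorney fees: 10% of $88,670 = $8,867
Total before cap: $88,670 + $8,867 = $97,537
Cap at $74,550: $97,537 exceeds the cap → $74,550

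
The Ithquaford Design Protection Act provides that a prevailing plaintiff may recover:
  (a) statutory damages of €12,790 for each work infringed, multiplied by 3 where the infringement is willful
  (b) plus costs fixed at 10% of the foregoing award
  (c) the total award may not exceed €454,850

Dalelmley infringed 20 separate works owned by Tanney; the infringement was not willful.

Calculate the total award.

Statutory damages: 20 × €12,790 = €255,800
Infringement not willful: no ×3 enhancement.
Costs: 10% of €255,800 = €25,580
Award plus costs: €255,800 + €25,580 = €281,380
Cap at €454,850: €281,380 is within the cap, no reduction.

€281,380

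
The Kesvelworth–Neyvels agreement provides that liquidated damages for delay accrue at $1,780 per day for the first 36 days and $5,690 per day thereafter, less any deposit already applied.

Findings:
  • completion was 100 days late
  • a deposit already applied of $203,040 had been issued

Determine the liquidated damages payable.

First 36 days: 36 × $1,780 = $64,080
Remaining days: (100 − 36) × $5,690 = $364,160
Accrued per-day damages: $64,080 + $364,160 = $428,240
Less deposit already applied: $428,240 − $203,040 = $225,200

$225,200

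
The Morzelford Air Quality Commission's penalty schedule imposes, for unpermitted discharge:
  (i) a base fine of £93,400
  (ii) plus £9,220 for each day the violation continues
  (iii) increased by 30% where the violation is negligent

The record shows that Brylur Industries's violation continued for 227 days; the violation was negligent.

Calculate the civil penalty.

£2,842,242

Per-day component: 227 × £9,220 = £2,092,940
Base plus per-day: £93,400 + £2,092,940 = £2,186,340
Enhancement: 30% of £2,186,340 = £655,902
Enhanced fine: £2,186,340 + £655,902 = £2,842,242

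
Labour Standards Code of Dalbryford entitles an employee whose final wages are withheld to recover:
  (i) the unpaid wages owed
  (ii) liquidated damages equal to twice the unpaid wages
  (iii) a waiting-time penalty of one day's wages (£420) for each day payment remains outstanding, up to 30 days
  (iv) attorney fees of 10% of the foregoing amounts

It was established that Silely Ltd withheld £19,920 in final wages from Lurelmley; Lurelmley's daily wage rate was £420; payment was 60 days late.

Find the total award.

Total award: £79,596

Doubled: 2 × £19,920 = £39,840
Penalty days: min(60, 30) = 30
Waiting-time penalty: 30 × £420 = £12,600
Subtotal: £19,920 + £39,840 + £12,600 = £72,360
Attorney fees: 10% of £72,360 = £7,236
Total award: £72,360 + £7,236 = £79,596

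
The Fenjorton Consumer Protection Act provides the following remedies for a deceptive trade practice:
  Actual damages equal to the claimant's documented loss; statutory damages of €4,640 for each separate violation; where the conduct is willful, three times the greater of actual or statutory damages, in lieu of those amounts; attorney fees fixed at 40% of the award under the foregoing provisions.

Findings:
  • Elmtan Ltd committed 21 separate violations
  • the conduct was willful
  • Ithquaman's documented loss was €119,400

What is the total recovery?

€501,480

Statutory damages: 21 × €4,640 = €97,440
Greater of actual damages (€119,400) or statutory damages (€97,440): €119,400
Trebled: 3 × €119,400 = €358,200
Attorney fees: 40% of €358,200 = €143,280
Total recovery: €358,200 + €143,280 = €501,480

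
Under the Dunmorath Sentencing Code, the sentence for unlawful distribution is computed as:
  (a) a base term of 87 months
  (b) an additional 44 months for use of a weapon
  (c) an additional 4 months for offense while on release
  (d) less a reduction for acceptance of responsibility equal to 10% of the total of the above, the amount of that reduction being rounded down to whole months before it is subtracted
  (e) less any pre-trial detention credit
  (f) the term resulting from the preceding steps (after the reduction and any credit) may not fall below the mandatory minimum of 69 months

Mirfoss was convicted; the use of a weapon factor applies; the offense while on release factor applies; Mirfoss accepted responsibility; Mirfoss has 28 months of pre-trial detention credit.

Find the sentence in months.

94 months

Use of a weapon enhancement: +44 months
Offense while on release enhancement: +4 months
Adjusted term: 87 months + 44 months + 4 months = 135 months
Acceptance of responsibility reduction: 10% of 135 months = 13 months (rounded down)
After reduction: 135 − 13 = 122 months
Less pre-trial detention credit: 122 months − 28 months = 94 months
Minimum 69 months: 94 months meets the minimum, no increase.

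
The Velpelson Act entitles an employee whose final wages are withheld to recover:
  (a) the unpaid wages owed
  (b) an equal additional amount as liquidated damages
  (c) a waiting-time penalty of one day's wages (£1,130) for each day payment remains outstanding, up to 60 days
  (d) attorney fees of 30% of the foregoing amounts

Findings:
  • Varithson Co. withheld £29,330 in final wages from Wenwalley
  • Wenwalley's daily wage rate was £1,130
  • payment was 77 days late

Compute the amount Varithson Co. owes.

Liquidated damages (equal amount): £29,330
Penalty days: min(77, 60) = 60
Waiting-time penalty: 60 × £1,130 = £67,800
Subtotal: £29,330 + £29,330 + £67,800 = £126,460
Attorney fees: 30% of £126,460 = £37,938
Total award: £126,460 + £37,938 = £164,398

£164,398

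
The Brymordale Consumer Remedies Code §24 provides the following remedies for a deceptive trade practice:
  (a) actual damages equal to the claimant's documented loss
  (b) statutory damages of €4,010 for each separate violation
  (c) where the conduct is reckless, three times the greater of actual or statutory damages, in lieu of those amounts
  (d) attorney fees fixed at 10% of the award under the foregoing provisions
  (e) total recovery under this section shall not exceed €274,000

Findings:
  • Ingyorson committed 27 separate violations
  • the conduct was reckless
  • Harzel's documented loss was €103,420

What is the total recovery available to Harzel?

€274,000

Statutory damages: 27 × €4,010 = €108,270
Greater of actual damages (€103,420) or statutory damages (€108,270): €108,270
Trebled: 3 × €108,270 = €324,810
Attorney fees: 10% of €324,810 = €32,481
Total before cap: €324,810 + €32,481 = €357,291
Cap at €274,000: €357,291 exceeds the cap → €274,000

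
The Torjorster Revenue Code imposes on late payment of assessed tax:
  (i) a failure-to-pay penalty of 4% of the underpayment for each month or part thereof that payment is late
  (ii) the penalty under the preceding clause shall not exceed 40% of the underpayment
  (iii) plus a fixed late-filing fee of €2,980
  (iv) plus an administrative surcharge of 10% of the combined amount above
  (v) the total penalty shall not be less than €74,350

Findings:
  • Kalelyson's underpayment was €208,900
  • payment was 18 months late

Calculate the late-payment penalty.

Accrued rate: 4% × 18 = 72%, capped at 40% → 40%
Failure-to-pay penalty: 40% of €208,900 = €83,560
Penalty before surcharge: €83,560 + €2,980 = €86,540
Administrative surcharge: 10% of €86,540 = €8,654
Total penalty: €86,540 + €8,654 = €95,194
Minimum €74,350: €95,194 meets the minimum, no increase.

€95,194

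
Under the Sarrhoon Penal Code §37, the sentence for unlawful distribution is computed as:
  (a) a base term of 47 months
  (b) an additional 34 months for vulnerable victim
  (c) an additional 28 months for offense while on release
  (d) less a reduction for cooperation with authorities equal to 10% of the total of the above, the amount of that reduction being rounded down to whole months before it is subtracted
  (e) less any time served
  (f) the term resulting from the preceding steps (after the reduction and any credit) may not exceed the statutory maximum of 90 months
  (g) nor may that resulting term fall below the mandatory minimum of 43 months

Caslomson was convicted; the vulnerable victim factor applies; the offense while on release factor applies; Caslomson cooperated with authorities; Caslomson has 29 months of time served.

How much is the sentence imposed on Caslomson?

Vulnerable victim enhancement: +34 months
Offense while on release enhancement: +28 months
Adjusted term: 47 months + 34 months + 28 months = 109 months
Cooperation with authorities reduction: 10% of 109 months = 10 months (rounded down)
After reduction: 109 − 10 = 99 months
Less time served: 99 months − 29 months = 70 months
Cap at 90 months: 70 months is within the cap, no reduction.
Minimum 43 months: 70 months meets the minimum, no increase.

Sentence: 70 months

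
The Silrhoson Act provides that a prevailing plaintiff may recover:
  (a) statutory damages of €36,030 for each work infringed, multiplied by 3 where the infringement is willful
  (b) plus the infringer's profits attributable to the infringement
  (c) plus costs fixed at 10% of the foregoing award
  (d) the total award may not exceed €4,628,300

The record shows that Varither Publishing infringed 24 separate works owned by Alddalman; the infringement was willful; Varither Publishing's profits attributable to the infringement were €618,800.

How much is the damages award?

€3,534,256

Statutory damages: 24 × €36,030 = €864,720
Trebled: 3 × €864,720 = €2,594,160
Combined award: €2,594,160 + €618,800 = €3,212,960
Costs: 10% of €3,212,960 = €321,296
Award plus costs: €3,212,960 + €321,296 = €3,534,256
Cap at €4,628,300: €3,534,256 is within the cap, no reduction.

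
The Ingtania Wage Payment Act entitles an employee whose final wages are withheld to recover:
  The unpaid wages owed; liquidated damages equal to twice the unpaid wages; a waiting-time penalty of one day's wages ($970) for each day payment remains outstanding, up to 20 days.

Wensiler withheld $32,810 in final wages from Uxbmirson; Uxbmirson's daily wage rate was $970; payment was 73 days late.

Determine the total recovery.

Doubled: 2 × $32,810 = $65,620
Penalty days: min(73, 20) = 20
Waiting-time penalty: 20 × $970 = $19,400
Total award: $32,810 + $65,620 + $19,400 = $117,830

$117,830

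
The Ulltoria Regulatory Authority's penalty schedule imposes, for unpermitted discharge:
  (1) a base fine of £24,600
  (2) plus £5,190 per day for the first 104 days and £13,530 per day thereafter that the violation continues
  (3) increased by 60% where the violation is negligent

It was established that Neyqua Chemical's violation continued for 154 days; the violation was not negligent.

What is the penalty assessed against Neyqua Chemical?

£1,240,860

First 104 days: 104 × £5,190 = £539,760
Remaining days: (154 − 104) × £13,530 = £676,500
Per-day component: £539,760 + £676,500 = £1,216,260
Base plus per-day: £24,600 + £1,216,260 = £1,240,860
The violation was not negligent: no 60% increase.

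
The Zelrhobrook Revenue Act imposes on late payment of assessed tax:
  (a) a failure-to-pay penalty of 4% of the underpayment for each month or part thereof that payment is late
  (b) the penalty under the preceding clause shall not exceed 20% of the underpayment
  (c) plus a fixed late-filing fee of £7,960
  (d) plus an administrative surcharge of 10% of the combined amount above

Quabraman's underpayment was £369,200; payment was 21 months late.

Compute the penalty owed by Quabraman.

Accrued rate: 4% × 21 = 84%, capped at 20% → 20%
Failure-to-pay penalty: 20% of £369,200 = £73,840
Penalty before surcharge: £73,840 + £7,960 = £81,800
Administrative surcharge: 10% of £81,800 = £8,180
Total penalty: £81,800 + £8,180 = £89,980

£89,980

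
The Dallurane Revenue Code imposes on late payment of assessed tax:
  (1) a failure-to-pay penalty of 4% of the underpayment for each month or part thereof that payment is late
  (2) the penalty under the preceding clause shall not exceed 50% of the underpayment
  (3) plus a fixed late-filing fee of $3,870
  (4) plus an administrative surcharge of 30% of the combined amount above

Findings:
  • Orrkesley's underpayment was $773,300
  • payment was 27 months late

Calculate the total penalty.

Accrued rate: 4% × 27 = 108%, capped at 50% → 50%
Failure-to-pay penalty: 50% of $773,300 = $386,650
Penalty before surcharge: $386,650 + $3,870 = $390,520
Administrative surcharge: 30% of $390,520 = $117,156
Total penalty: $390,520 + $117,156 = $507,676

Penalty: $507,676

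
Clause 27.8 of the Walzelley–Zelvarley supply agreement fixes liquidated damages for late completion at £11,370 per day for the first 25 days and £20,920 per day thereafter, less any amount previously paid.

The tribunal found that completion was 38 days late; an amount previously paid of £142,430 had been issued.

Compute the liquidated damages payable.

First 25 days: 25 × £11,370 = £284,250
Remaining days: (38 − 25) × £20,920 = £271,960
Accrued per-day damages: £284,250 + £271,960 = £556,210
Less amount previously paid: £556,210 − £142,430 = £413,780

£413,780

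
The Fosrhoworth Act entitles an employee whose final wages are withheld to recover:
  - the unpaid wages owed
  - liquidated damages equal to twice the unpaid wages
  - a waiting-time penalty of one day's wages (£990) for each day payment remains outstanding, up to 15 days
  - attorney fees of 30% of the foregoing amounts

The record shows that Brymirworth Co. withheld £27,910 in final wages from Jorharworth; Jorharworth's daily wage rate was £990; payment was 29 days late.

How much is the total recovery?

Doubled: 2 × £27,910 = £55,820
Penalty days: min(29, 15) = 15
Waiting-time penalty: 15 × £990 = £14,850
Subtotal: £27,910 + £55,820 + £14,850 = £98,580
Attorney fees: 30% of £98,580 = £29,574
Total award: £98,580 + £29,574 = £128,154

£128,154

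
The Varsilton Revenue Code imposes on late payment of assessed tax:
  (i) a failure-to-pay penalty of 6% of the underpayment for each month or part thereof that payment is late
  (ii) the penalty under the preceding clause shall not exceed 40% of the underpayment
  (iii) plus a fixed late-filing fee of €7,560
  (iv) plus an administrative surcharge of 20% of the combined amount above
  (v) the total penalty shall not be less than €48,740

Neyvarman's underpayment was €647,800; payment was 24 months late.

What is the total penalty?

Penalty: €320,016

Accrued rate: 6% × 24 = 144%, capped at 40% → 40%
Failure-to-pay penalty: 40% of €647,800 = €259,120
Penalty before surcharge: €259,120 + €7,560 = €266,680
Administrative surcharge: 20% of €266,680 = €53,336
Total penalty: €266,680 + €53,336 = €320,016
Minimum €48,740: €320,016 meets the minimum, no increase.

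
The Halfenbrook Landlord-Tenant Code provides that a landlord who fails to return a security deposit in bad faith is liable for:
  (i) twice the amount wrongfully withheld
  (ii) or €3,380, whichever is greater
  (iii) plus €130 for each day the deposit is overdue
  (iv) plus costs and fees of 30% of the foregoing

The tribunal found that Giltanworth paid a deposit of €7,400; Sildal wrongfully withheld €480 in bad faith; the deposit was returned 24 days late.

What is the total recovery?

Recovery: €8,450

Doubled: 2 × €480 = €960
Minimum €3,380: €960 is below the minimum → €3,380
Late-return penalty: 24 × €130 = €3,120
Damages plus late penalty: €3,380 + €3,120 = €6,500
Costs and fees: 30% of €6,500 = €1,950
Total recovery: €6,500 + €1,950 = €8,450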